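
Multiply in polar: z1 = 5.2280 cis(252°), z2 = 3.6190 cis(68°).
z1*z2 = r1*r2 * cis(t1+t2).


r = 5.2280 * 3.6190 = 18.9201
theta = 252° + 68° = 320° = 320° (mod 360)

18.9201 cis(320°)


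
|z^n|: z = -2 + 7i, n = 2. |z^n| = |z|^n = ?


|z| = sqrt(4+49) = sqrt(53) = 7.2801
|z^2| = |z|^2 = (sqrt(53))^2 = 53

|z^2| = 53


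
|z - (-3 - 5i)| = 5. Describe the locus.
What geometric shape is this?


|z - z0| = r is a circle with center z0 and radius r.
Center = (-3, -5), radius = 5

Circle with center (-3, -5) and radius 5


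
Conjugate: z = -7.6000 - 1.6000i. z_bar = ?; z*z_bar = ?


z_bar = -7.6000 + 1.6000i
z*z_bar = (-7.6)^2 + (-1.6)^2 = 57.76 + 2.56 = 60.32

z_bar = -7.6000 + 1.6000i, z*z_bar = 60.32


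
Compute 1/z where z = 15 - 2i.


|z|^2 = 225+4 = 229
1/z = (15 + 2i)/229

1/z = 0.0655 + 0.0087i


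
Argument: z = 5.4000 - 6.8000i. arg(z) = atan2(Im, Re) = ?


Re = 5.4, Im = -6.8
arg = atan2(-6.8, 5.4) = -51.5463 degrees

arg(z) = -51.5463 degrees


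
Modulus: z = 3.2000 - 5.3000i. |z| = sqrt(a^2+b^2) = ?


|z| = sqrt(3.2^2 + (-5.3)^2) = sqrt(10.24 + 28.09) = sqrt(38.33) = 6.1911

|z| = 6.1911


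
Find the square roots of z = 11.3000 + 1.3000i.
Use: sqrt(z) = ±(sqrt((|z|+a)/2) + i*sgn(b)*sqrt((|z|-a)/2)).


|z| = sqrt(127.69+1.69) = 11.3745
sqrt((|z|+a)/2) = sqrt((11.3745+11.3)/2) = sqrt(11.3373) = 3.3671
sqrt((|z|-a)/2) = sqrt((11.3745-11.3)/2) = sqrt(0.0373) = 0.1930

±(3.3671 + 0.1930i) i.e. 3.3671 + 0.1930i and -3.3671 - 0.1930i


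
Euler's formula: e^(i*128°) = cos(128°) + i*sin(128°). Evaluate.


cos(128°) = -0.6157
sin(128°) = 0.7880

e^(i*128°) = -0.6157 + 0.7880i


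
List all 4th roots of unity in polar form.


The 4th roots of unity are cis(360k/4°) for k=0..3
Angle step = 360/4 = 90°
Primitive root: cis(90°)
Primitive root = 0 + 1.0000i

4 roots at angles: 0°, 90°, 180°, 270°


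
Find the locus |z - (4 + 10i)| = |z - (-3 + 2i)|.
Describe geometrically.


Equal distances means the locus is the perpendicular bisector of z1 and z2.
Midpoint = ((4+(-3))/2, (10+2)/2) = (0.5000, 6.0000)

Perpendicular bisector through (0.5000, 6.0000)


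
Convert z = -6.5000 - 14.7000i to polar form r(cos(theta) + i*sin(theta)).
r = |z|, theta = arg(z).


r = sqrt(42.25+216.09) = sqrt(258.34) = 16.0730
theta = atan2(-14.7, -6.5) = -113.8539 degrees

r = 16.0730, theta = -113.8539 degrees


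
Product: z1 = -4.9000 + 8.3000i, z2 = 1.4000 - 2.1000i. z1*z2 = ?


Real = -4.9*1.4 - 8.3*(-2.1) = -6.86 - (-17.43) = 10.57
Imag = -4.9*(-2.1) + 1.4*8.3 = 10.29 + 11.62 = 21.91

10.5700 + 21.9100i


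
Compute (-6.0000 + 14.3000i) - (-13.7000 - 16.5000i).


Real: -6 + 13.7 = 7.7
Imag: 14.3 + 16.5 = 30.8

7.7000 + 30.8000i


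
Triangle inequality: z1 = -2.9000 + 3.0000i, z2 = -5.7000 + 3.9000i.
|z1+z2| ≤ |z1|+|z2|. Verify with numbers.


|z1| = sqrt((-2.9)^2 + 3^2) = sqrt(17.41) = 4.1725
|z2| = sqrt((-5.7)^2 + 3.9^2) = sqrt(47.7) = 6.9065
z1+z2 = -8.6000 + 6.9000i
|z1+z2| = sqrt(121.57) = 11.0259
|z1|+|z2| = 4.1725 + 6.9065 = 11.0790

|z1+z2| = 11.0259 ≤ |z1|+|z2| = 11.0790 (verified)


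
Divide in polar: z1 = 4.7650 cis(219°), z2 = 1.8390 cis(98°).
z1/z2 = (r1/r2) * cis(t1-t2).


r = 4.7650 / 1.8390 = 2.5911
theta = 219° - 98° = 121° = 121° (mod 360)

2.5911 cis(121°)


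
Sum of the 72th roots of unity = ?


The sum of all 72th roots of unity is 0.
Geometric series: (1 - w^72)/(1 - w) = (1-1)/(1-w) = 0 since w^72 = 1, w ≠ 1.
Alternatively: coefficient of z^71 in z^72 - 1 is 0.

0


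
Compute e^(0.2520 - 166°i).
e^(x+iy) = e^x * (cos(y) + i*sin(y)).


e^0.2520 = 1.2866
cos(-166°) = -0.9703
sin(-166°) = -0.24192
Real = 1.2866*(-0.9703) = -1.2484
Imag = 1.2866*(-0.24192) = -0.3113

-1.2484 - 0.3113i


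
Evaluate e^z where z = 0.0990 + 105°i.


e^0.0990 = 1.10407
cos(105°) = -0.25882
sin(105°) = 0.9659
Real = 1.10407*(-0.25882) = -0.2858
Imag = 1.10407*0.9659 = 1.0664

-0.2858 + 1.0664i


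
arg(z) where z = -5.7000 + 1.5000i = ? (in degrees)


Re = -5.7, Im = 1.5
arg = atan2(1.5, -5.7) = 165.2564 degrees

arg(z) = 165.2564 degrees


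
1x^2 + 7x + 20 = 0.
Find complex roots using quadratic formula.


disc = 7^2 - 4*1*20 = 49 - 80 = -31
sqrt(|disc|) = sqrt(31) = 5.5678
Real part = -7/(2*1) = -3.5000
Imag part = 5.5678/(2*1) = 2.7839

-3.5000 ± 2.7839i


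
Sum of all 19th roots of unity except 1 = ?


With w = e^(2*pi*i/19), all 19 of the 19th roots of unity w^0 = 1, w, ..., w^(18) sum to 0: 1 + w + ... + w^(18) = (1 - w^19)/(1 - w) = 0 since w^19 = 1, w ≠ 1.
Removing the root 1: w + w^2 + ... + w^(18) = 0 - 1 = -1

Sum = -1


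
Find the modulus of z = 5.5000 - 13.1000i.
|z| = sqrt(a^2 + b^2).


|z| = sqrt(5.5^2 + (-13.1)^2) = sqrt(30.25 + 171.61) = sqrt(201.86) = 14.2077

|z| = 14.2077


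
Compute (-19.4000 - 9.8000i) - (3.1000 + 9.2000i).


Real: -19.4 - 3.1 = -22.5
Imag: -9.8 - 9.2 = -19

-22.5000 - 19.0000i


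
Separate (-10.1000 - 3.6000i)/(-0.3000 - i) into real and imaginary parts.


Multiply by conjugate: (-10.1000 - 3.6000i)(-0.3000 + i) / ((-0.3)^2 + (-1)^2)
Numerator real = -10.1*(-0.3) - (3.6)*(-1) = 6.63
Numerator imag = -3.6*(-0.3) - (-10.1)*(-1) = -9.02
Denominator = 1.09
Re(z) = 6.63/1.09 = 6.0826
Im(z) = -9.02/1.09 = -8.2752

Re(z) = 6.0826, Im(z) = -8.2752


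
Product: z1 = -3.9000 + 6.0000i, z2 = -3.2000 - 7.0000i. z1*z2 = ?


Real = -3.9*(-3.2) - 6*(-7) = 12.48 - (-42) = 54.48
Imag = -3.9*(-7) - (3.2)*6 = 27.3 - (19.2) = 8.1

54.4800 + 8.1000i


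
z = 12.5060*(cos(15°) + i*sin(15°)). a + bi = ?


a = 12.5060*cos(15°) = 12.5060*0.96593 = 12.0799
b = 12.5060*sin(15°) = 12.5060*0.25882 = 3.2368

12.0799 + 3.2368i


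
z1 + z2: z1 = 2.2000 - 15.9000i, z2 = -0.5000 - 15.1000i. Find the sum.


Real: 2.2 - 0.5 = 1.7
Imag: -15.9 - 15.1 = -31

1.7000 - 31.0000i


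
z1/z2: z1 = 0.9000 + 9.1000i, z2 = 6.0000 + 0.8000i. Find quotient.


Conjugate of z2 = 6.0000 - 0.8000i
Numerator: (0.9000 + 9.1000i)(6.0000 - 0.8000i) = 12.6800 + 53.8800i
Denominator: 6^2 + 0.8^2 = 36.64
Result = (12.6800 + 53.8800i)/36.64

0.3461 + 1.4705i


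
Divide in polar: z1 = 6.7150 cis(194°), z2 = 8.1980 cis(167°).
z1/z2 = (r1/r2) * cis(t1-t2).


r = 6.7150 / 8.1980 = 0.8191
theta = 194° - 167° = 27° = 27° (mod 360)

0.8191 cis(27°)


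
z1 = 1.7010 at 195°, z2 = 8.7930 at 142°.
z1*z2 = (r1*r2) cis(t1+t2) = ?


r = 1.7010 * 8.7930 = 14.9569
theta = 195° + 142° = 337° = 337° (mod 360)

14.9569 cis(337°)


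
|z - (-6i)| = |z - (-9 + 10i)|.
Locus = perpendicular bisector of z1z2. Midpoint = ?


Equal distances means the locus is the perpendicular bisector of z1 and z2.
Midpoint = ((0+(-9))/2, (-6+10)/2) = (-4.5000, 2.0000)

Perpendicular bisector through (-4.5000, 2.0000)


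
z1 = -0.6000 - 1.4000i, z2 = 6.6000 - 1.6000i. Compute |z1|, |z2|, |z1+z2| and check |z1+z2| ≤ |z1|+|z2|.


|z1| = sqrt((-0.6)^2 + (-1.4)^2) = sqrt(2.32) = 1.5232
|z2| = sqrt(6.6^2 + (-1.6)^2) = sqrt(46.12) = 6.7912
z1+z2 = 6.0000 - 3.0000i
|z1+z2| = sqrt(45) = 6.7082
|z1|+|z2| = 1.5232 + 6.7912 = 8.3144

|z1+z2| = 6.7082 ≤ |z1|+|z2| = 8.3144 (verified)


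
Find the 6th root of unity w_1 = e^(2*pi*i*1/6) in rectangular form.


Angle = 360*1/6 = 60°
a = cos(60°) = 0.5000
b = sin(60°) = 0.8660

0.5000 + 0.8660i


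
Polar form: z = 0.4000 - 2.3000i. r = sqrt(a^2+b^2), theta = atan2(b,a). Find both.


r = sqrt(0.16+5.29) = sqrt(5.45) = 2.3345
theta = atan2(-2.3, 0.4) = -80.1342 degrees

r = 2.3345, theta = -80.1342 degrees


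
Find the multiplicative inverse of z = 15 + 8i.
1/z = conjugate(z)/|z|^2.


|z|^2 = 225+64 = 289
1/z = (15 - 8i)/289

1/z = 0.0519 - 0.0277i


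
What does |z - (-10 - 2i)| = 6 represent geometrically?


|z - z0| = r is a circle with center z0 and radius r.
Center = (-10, -2), radius = 6

Circle with center (-10, -2) and radius 6


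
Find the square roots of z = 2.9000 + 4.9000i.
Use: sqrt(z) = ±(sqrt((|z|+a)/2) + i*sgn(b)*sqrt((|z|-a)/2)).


|z| = sqrt(8.41+24.01) = 5.6939
sqrt((|z|+a)/2) = sqrt((5.6939+2.9)/2) = sqrt(4.2969) = 2.0729
sqrt((|z|-a)/2) = sqrt((5.6939-2.9)/2) = sqrt(1.3969) = 1.1819

±(2.0729 + 1.1819i) i.e. 2.0729 + 1.1819i and -2.0729 - 1.1819i


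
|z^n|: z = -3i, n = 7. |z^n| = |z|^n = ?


|z| = sqrt(0+9) = sqrt(9) = 3
|z^7| = |z|^7 = 3^7 = 2187

|z^7| = 2187


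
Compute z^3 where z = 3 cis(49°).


r^3 = 3^3 = 27
n*theta = 3*49° = 147° = 147° (mod 360)
a = 27*cos(147°) = -22.6441
b = 27*sin(147°) = 14.7053

27 cis(147°) = -22.6441 + 14.7053i


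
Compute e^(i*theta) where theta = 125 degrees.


cos(125°) = -0.5736
sin(125°) = 0.8192

e^(i*125°) = -0.5736 + 0.8192i


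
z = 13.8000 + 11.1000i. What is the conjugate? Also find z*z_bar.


z_bar = 13.8000 - 11.1000i
z*z_bar = 13.8^2 + 11.1^2 = 190.44 + 123.21 = 313.65

z_bar = 13.8000 - 11.1000i, z*z_bar = 313.65


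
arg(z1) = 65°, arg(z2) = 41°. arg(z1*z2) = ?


arg(z1*z2) = 65° + 41° = 106°
Normalized to (-180°, 180°]: 106°

106°


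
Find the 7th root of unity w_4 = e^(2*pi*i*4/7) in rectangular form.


Angle = 360*4/7 = 205.7143°
a = cos(205.7143°) = -0.9010
b = sin(205.7143°) = -0.4339

-0.9010 - 0.4339i


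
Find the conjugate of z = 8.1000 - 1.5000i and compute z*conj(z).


z_bar = 8.1000 + 1.5000i
z*z_bar = 8.1^2 + (-1.5)^2 = 65.61 + 2.25 = 67.86

z_bar = 8.1000 + 1.5000i, z*z_bar = 67.86


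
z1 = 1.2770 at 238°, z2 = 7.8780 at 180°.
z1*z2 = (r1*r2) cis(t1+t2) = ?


r = 1.2770 * 7.8780 = 10.0602
theta = 238° + 180° = 418° = 58° (mod 360)

10.0602 cis(58°)


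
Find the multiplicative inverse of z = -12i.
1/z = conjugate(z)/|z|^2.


|z|^2 = 0+144 = 144
1/z = (0 + 12i)/144

1/z = 0 + 0.0833i


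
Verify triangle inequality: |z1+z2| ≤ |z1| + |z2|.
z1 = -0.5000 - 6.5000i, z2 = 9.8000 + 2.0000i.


|z1| = sqrt((-0.5)^2 + (-6.5)^2) = sqrt(42.5) = 6.5192
|z2| = sqrt(9.8^2 + 2^2) = sqrt(100.04) = 10.0020
z1+z2 = 9.3000 - 4.5000i
|z1+z2| = sqrt(106.74) = 10.3315
|z1|+|z2| = 6.5192 + 10.0020 = 16.5212

|z1+z2| = 10.3315 ≤ |z1|+|z2| = 16.5212 (verified)


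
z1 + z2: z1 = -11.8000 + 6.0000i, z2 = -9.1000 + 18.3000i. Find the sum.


Real: -11.8 - 9.1 = -20.9
Imag: 6 + 18.3 = 24.3

-20.9000 + 24.3000i


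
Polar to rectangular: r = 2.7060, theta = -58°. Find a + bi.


a = 2.7060*cos(-58°) = 2.7060*0.52992 = 1.4340
b = 2.7060*sin(-58°) = 2.7060*(-0.84805) = -2.2948

1.4340 - 2.2948i


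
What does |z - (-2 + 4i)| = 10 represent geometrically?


|z - z0| = r is a circle with center z0 and radius r.
Center = (-2, 4), radius = 10

Circle with center (-2, 4) and radius 10


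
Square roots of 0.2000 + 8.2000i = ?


|z| = sqrt(0.04+67.24) = 8.2024
sqrt((|z|+a)/2) = sqrt((8.2024+0.2)/2) = sqrt(4.2012) = 2.0497
sqrt((|z|-a)/2) = sqrt((8.2024-0.2)/2) = sqrt(4.0012) = 2.0003

±(2.0497 + 2.0003i) i.e. 2.0497 + 2.0003i and -2.0497 - 2.0003i


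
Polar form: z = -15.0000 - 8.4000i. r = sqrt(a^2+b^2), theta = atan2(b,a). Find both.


r = sqrt(225+70.56) = sqrt(295.56) = 17.1919
theta = atan2(-8.4, -15) = -150.7512 degrees

r = 17.1919, theta = -150.7512 degrees


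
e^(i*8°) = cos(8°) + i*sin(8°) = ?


cos(8°) = 0.9903
sin(8°) = 0.1392

e^(i*8°) = 0.9903 + 0.1392i


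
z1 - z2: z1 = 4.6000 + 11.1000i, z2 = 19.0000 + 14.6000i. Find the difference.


Real: 4.6 - 19 = -14.4
Imag: 11.1 - 14.6 = -3.5

-14.4000 - 3.5000i


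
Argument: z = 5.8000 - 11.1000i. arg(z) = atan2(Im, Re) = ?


Re = 5.8, Im = -11.1
arg = atan2(-11.1, 5.8) = -62.4119 degrees

arg(z) = -62.4119 degrees


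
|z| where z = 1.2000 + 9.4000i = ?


|z| = sqrt(1.2^2 + 9.4^2) = sqrt(1.44 + 88.36) = sqrt(89.8) = 9.4763

|z| = 9.4763


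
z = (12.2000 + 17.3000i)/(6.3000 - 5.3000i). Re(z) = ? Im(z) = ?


Multiply by conjugate: (12.2000 + 17.3000i)(6.3000 + 5.3000i) / (6.3^2 + (-5.3)^2)
Numerator real = 12.2*6.3 + 17.3*(-5.3) = -14.83
Numerator imag = 17.3*6.3 - 12.2*(-5.3) = 173.65
Denominator = 67.78
Re(z) = -14.83/67.78 = -0.2188
Im(z) = 173.65/67.78 = 2.5620

Re(z) = -0.2188, Im(z) = 2.5620


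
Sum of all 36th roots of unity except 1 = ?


With w = e^(2*pi*i/36), all 36 of the 36th roots of unity w^0 = 1, w, ..., w^(35) sum to 0: 1 + w + ... + w^(35) = (1 - w^36)/(1 - w) = 0 since w^36 = 1, w ≠ 1.
Removing the root 1: w + w^2 + ... + w^(35) = 0 - 1 = -1

Sum = -1


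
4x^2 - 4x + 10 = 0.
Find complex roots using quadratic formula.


disc = (-4)^2 - 4*4*10 = 16 - 160 = -144
sqrt(|disc|) = sqrt(144) = 12.0000
Real part = 4/(2*4) = 0.5000
Imag part = 12.0000/(2*4) = 1.5000

0.5000 ± 1.5000i


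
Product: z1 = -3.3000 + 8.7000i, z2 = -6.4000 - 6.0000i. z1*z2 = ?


Real = -3.3*(-6.4) - 8.7*(-6) = 21.12 - (-52.2) = 73.32
Imag = -3.3*(-6) - (6.4)*8.7 = 19.8 - (55.68) = -35.88

73.3200 - 35.8800i


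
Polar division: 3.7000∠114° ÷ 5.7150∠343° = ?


r = 3.7000 / 5.7150 = 0.6474
theta = 114° - 343° = -229° = 131° (mod 360)

0.6474 cis(131°)


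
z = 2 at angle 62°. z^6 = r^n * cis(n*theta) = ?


r^6 = 2^6 = 64
n*theta = 6*62° = 372° = 12° (mod 360)
a = 64*cos(12°) = 62.6014
b = 64*sin(12°) = 13.3063

64 cis(12°) = 62.6014 + 13.3063i


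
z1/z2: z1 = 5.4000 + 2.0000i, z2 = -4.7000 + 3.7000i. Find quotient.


Conjugate of z2 = -4.7000 - 3.7000i
Numerator: (5.4000 + 2.0000i)(-4.7000 - 3.7000i) = -17.9800 - 29.3800i
Denominator: (-4.7)^2 + 3.7^2 = 35.78
Result = (-17.9800 - 29.3800i)/35.78

-0.5025 - 0.8211i


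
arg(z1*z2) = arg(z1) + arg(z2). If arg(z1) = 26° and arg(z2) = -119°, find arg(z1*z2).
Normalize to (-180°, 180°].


arg(z1*z2) = 26° - 119° = -93°
Normalized to (-180°, 180°]: -93°

-93°


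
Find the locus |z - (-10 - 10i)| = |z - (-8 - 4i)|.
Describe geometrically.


Equal distances means the locus is the perpendicular bisector of z1 and z2.
Midpoint = ((-10+(-8))/2, (-10+(-4))/2) = (-9.0000, -7.0000)

Perpendicular bisector through (-9.0000, -7.0000)


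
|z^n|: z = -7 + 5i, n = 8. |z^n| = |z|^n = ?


|z| = sqrt(49+25) = sqrt(74) = 8.6023
|z^8| = |z|^8 = (sqrt(74))^8 = 74^4 = 29986576

|z^8| = 29986576


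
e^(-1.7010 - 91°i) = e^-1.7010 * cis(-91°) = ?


e^-1.7010 = 0.1825
cos(-91°) = -0.0175
sin(-91°) = -0.9998
Real = 0.1825*(-0.0175) = -0.0032
Imag = 0.1825*(-0.9998) = -0.1825

-0.0032 - 0.1825i


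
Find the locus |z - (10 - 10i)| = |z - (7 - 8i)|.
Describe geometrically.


Equal distances means the locus is the perpendicular bisector of z1 and z2.
Midpoint = ((10+7)/2, (-10+(-8))/2) = (8.5000, -9.0000)

Perpendicular bisector through (8.5000, -9.0000)


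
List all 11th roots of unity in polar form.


The 11th roots of unity are cis(360k/11°) for k=0..10
Angle step = 360/11 = 32.7273°
Primitive root: cis(32.7273°)
Primitive root = 0.8413 + 0.5406i

11 roots at angles: 0°, 32.7273°, 65.4545°, 98.1818°, 130.9091°, 163.6364°, 196.3636°, 229.0909°, 261.8182°, 294.5455°, 327.2727°


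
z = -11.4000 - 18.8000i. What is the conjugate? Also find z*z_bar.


z_bar = -11.4000 + 18.8000i
z*z_bar = (-11.4)^2 + (-18.8)^2 = 129.96 + 353.44 = 483.4

z_bar = -11.4000 + 18.8000i, z*z_bar = 483.4


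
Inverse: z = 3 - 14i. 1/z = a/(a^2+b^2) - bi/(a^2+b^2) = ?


|z|^2 = 9+196 = 205
1/z = (3 + 14i)/205

1/z = 0.0146 + 0.0683i


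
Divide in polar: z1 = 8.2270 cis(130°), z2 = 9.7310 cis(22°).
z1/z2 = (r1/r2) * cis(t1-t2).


r = 8.2270 / 9.7310 = 0.8454
theta = 130° - 22° = 108° = 108° (mod 360)

0.8454 cis(108°)


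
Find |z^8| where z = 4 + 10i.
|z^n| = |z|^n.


|z| = sqrt(16+100) = sqrt(116) = 10.7703
|z^8| = |z|^8 = (sqrt(116))^8 = 116^4 = 181063936

|z^8| = 181063936


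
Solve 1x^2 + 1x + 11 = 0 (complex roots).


disc = 1^2 - 4*1*11 = 1 - 44 = -43
sqrt(|disc|) = sqrt(43) = 6.5574
Real part = -1/(2*1) = -0.5000
Imag part = 6.5574/(2*1) = 3.2787

-0.5000 ± 3.2787i


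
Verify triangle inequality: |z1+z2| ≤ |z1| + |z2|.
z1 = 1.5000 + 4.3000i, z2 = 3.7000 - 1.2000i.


|z1| = sqrt(1.5^2 + 4.3^2) = sqrt(20.74) = 4.5541
|z2| = sqrt(3.7^2 + (-1.2)^2) = sqrt(15.13) = 3.8897
z1+z2 = 5.2000 + 3.1000i
|z1+z2| = sqrt(36.65) = 6.0539
|z1|+|z2| = 4.5541 + 3.8897 = 8.4438

|z1+z2| = 6.0539 ≤ |z1|+|z2| = 8.4438 (verified)


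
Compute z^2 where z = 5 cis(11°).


r^2 = 5^2 = 25
n*theta = 2*11° = 22° = 22° (mod 360)
a = 25*cos(22°) = 23.1796
b = 25*sin(22°) = 9.3652

25 cis(22°) = 23.1796 + 9.3652i


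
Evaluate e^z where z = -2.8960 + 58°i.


e^-2.8960 = 0.0552
cos(58°) = 0.5299
sin(58°) = 0.848
Real = 0.0552*0.5299 = 0.0293
Imag = 0.0552*0.848 = 0.0468

0.0293 + 0.0468i


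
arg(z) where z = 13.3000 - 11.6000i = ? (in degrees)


Re = 13.3, Im = -11.6
arg = atan2(-11.6, 13.3) = -41.0943 degrees

arg(z) = -41.0943 degrees


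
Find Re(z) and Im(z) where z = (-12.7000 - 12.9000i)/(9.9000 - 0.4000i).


Multiply by conjugate: (-12.7000 - 12.9000i)(9.9000 + 0.4000i) / (9.9^2 + (-0.4)^2)
Numerator real = -12.7*9.9 - (12.9)*(-0.4) = -120.57
Numerator imag = -12.9*9.9 - (-12.7)*(-0.4) = -132.79
Denominator = 98.17
Re(z) = -120.57/98.17 = -1.2282
Im(z) = -132.79/98.17 = -1.3527

Re(z) = -1.2282, Im(z) = -1.3527


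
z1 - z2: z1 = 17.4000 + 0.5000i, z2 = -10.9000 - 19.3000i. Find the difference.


Real: 17.4 + 10.9 = 28.3
Imag: 0.5 + 19.3 = 19.8

28.3000 + 19.8000i


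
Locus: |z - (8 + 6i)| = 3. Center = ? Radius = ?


|z - z0| = r is a circle with center z0 and radius r.
Center = (8, 6), radius = 3

Circle with center (8, 6) and radius 3


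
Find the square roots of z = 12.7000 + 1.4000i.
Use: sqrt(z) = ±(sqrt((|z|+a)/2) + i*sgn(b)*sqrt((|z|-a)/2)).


|z| = sqrt(161.29+1.96) = 12.7769
sqrt((|z|+a)/2) = sqrt((12.7769+12.7)/2) = sqrt(12.7385) = 3.5691
sqrt((|z|-a)/2) = sqrt((12.7769-12.7)/2) = sqrt(0.0385) = 0.1961

±(3.5691 + 0.1961i) i.e. 3.5691 + 0.1961i and -3.5691 - 0.1961i


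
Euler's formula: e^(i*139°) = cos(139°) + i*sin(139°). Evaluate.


cos(139°) = -0.7547
sin(139°) = 0.6561

e^(i*139°) = -0.7547 + 0.6561i


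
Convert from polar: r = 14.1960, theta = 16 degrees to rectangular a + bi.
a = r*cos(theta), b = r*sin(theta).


a = 14.1960*cos(16°) = 14.1960*0.961262 = 13.6461
b = 14.1960*sin(16°) = 14.1960*0.275637 = 3.9129

13.6461 + 3.9129i


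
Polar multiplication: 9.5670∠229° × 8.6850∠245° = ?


r = 9.5670 * 8.6850 = 83.0894
theta = 229° + 245° = 474° = 114° (mod 360)

83.0894 cis(114°)


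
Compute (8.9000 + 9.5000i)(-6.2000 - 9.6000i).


Real = 8.9*(-6.2) - 9.5*(-9.6) = -55.18 - (-91.2) = 36.02
Imag = 8.9*(-9.6) - (6.2)*9.5 = -85.44 - (58.9) = -144.34

36.0200 - 144.3400i


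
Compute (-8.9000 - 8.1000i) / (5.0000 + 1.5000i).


Conjugate of z2 = 5.0000 - 1.5000i
Numerator: (-8.9000 - 8.1000i)(5.0000 - 1.5000i) = -56.6500 - 27.1500i
Denominator: 5^2 + 1.5^2 = 27.25
Result = (-56.6500 - 27.1500i)/27.25

-2.0789 - 0.9963i


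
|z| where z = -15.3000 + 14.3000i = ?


|z| = sqrt((-15.3)^2 + 14.3^2) = sqrt(234.09 + 204.49) = sqrt(438.58) = 20.9423

|z| = 20.9423


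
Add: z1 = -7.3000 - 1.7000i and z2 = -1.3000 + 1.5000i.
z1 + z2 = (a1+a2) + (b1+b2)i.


Real: -7.3 - 1.3 = -8.6
Imag: -1.7 + 1.5 = -0.2

-8.6000 - 0.2000i


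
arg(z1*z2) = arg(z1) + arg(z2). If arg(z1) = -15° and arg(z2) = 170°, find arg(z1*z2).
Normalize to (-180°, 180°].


arg(z1*z2) = -15° + 170° = 155°
Normalized to (-180°, 180°]: 155°

155°


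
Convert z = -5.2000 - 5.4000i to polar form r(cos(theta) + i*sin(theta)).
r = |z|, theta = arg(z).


r = sqrt(27.04+29.16) = sqrt(56.2) = 7.4967
theta = atan2(-5.4, -5.2) = -133.9191 degrees

r = 7.4967, theta = -133.9191 degrees


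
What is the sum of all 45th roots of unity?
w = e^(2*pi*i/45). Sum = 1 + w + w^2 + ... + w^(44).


The sum of all 45th roots of unity is 0.
Geometric series: (1 - w^45)/(1 - w) = (1-1)/(1-w) = 0 since w^45 = 1, w ≠ 1.
Alternatively: coefficient of z^44 in z^45 - 1 is 0.

0


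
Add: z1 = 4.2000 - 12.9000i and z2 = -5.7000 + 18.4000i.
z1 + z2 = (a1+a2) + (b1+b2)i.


Real: 4.2 - 5.7 = -1.5
Imag: -12.9 + 18.4 = 5.5

-1.5000 + 5.5000i


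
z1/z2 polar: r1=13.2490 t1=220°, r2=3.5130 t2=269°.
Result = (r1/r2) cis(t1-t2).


r = 13.2490 / 3.5130 = 3.7714
theta = 220° - 269° = -49° = 311° (mod 360)

3.7714 cis(311°)


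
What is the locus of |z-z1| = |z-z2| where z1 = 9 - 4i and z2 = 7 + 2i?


Equal distances means the locus is the perpendicular bisector of z1 and z2.
Midpoint = ((9+7)/2, (-4+2)/2) = (8.0000, -1.0000)

Perpendicular bisector through (8.0000, -1.0000)


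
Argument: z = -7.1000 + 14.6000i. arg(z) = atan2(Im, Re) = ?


Re = -7.1, Im = 14.6
arg = atan2(14.6, -7.1) = 115.9337 degrees

arg(z) = 115.9337 degrees


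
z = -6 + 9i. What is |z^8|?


|z| = sqrt(36+81) = sqrt(117) = 10.8167
|z^8| = |z|^8 = (sqrt(117))^8 = 117^4 = 187388721

|z^8| = 187388721


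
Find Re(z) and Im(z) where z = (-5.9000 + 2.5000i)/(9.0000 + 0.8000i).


Multiply by conjugate: (-5.9000 + 2.5000i)(9.0000 - 0.8000i) / (9^2 + 0.8^2)
Numerator real = -5.9*9 + 2.5*0.8 = -51.1
Numerator imag = 2.5*9 - (-5.9)*0.8 = 27.22
Denominator = 81.64
Re(z) = -51.1/81.64 = -0.6259
Im(z) = 27.22/81.64 = 0.3334

Re(z) = -0.6259, Im(z) = 0.3334


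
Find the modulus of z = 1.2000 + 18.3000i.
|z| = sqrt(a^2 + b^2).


|z| = sqrt(1.2^2 + 18.3^2) = sqrt(1.44 + 334.89) = sqrt(336.33) = 18.3393

|z| = 18.3393


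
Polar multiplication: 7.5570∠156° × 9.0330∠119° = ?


r = 7.5570 * 9.0330 = 68.2624
theta = 156° + 119° = 275° = 275° (mod 360)

68.2624 cis(275°)


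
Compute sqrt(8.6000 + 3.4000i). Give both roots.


|z| = sqrt(73.96+11.56) = 9.2477
sqrt((|z|+a)/2) = sqrt((9.2477+8.6)/2) = sqrt(8.9239) = 2.9873
sqrt((|z|-a)/2) = sqrt((9.2477-8.6)/2) = sqrt(0.3239) = 0.5691

±(2.9873 + 0.5691i) i.e. 2.9873 + 0.5691i and -2.9873 - 0.5691i


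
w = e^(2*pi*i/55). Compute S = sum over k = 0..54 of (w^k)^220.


The roots are w_k = w^k with w = e^(2*pi*i/55), and (w^k)^220 = (w^220)^k.
So S = 1 + u + u^2 + ... + u^(54) with u = w^220.
220 = 4*55 + 0, so 220 is a multiple of 55 and u = (w^55)^4 = 1.
Every one of the 55 terms equals 1: S = 55

S = 55


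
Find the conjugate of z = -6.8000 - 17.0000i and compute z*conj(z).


z_bar = -6.8000 + 17.0000i
z*z_bar = (-6.8)^2 + (-17)^2 = 46.24 + 289 = 335.24

z_bar = -6.8000 + 17.0000i, z*z_bar = 335.24


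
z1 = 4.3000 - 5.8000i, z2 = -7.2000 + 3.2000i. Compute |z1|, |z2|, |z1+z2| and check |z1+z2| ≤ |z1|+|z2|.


|z1| = sqrt(4.3^2 + (-5.8)^2) = sqrt(52.13) = 7.2201
|z2| = sqrt((-7.2)^2 + 3.2^2) = sqrt(62.08) = 7.8791
z1+z2 = -2.9000 - 2.6000i
|z1+z2| = sqrt(15.17) = 3.8949
|z1|+|z2| = 7.2201 + 7.8791 = 15.0992

|z1+z2| = 3.8949 ≤ |z1|+|z2| = 15.0992 (verified)


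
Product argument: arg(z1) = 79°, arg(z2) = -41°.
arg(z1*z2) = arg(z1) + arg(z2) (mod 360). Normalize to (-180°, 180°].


arg(z1*z2) = 79° - 41° = 38°
Normalized to (-180°, 180°]: 38°

38°


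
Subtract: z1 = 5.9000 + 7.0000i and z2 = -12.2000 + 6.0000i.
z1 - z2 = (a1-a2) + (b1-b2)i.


Real: 5.9 + 12.2 = 18.1
Imag: 7 - 6 = 1

18.1000 + i


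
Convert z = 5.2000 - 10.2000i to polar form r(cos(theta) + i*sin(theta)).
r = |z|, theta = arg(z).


r = sqrt(27.04+104.04) = sqrt(131.08) = 11.4490
theta = atan2(-10.2, 5.2) = -62.9873 degrees

r = 11.4490, theta = -62.9873 degrees


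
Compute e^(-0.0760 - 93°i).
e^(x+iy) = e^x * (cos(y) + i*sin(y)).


e^-0.0760 = 0.9268
cos(-93°) = -0.0523
sin(-93°) = -0.9986
Real = 0.9268*(-0.0523) = -0.0485
Imag = 0.9268*(-0.9986) = -0.9255

-0.0485 - 0.9255i


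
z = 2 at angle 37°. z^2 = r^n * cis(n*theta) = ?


r^2 = 2^2 = 4
n*theta = 2*37° = 74° = 74° (mod 360)
a = 4*cos(74°) = 1.1025
b = 4*sin(74°) = 3.8450

4 cis(74°) = 1.1025 + 3.8450i


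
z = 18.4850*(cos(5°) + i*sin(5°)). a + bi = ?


a = 18.4850*cos(5°) = 18.4850*0.996195 = 18.4147
b = 18.4850*sin(5°) = 18.4850*0.087156 = 1.6111

18.4147 + 1.6111i


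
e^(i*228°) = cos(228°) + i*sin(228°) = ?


cos(228°) = -0.6691
sin(228°) = -0.7431

e^(i*228°) = -0.6691 - 0.7431i


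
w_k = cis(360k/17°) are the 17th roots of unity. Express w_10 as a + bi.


Angle = 360*10/17 = 211.7647°
a = cos(211.7647°) = -0.8502
b = sin(211.7647°) = -0.5264

-0.8502 - 0.5264i


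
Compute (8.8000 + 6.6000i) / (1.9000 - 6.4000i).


Conjugate of z2 = 1.9000 + 6.4000i
Numerator: (8.8000 + 6.6000i)(1.9000 + 6.4000i) = -25.5200 + 68.8600i
Denominator: 1.9^2 + (-6.4)^2 = 44.57
Result = (-25.5200 + 68.8600i)/44.57

-0.5726 + 1.5450i


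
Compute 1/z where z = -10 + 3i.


|z|^2 = 100+9 = 109
1/z = (-10 - 3i)/109

1/z = -0.0917 - 0.0275i


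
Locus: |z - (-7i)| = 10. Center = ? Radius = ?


|z - z0| = r is a circle with center z0 and radius r.
Center = (0, -7), radius = 10

Circle with center (0, -7) and radius 10


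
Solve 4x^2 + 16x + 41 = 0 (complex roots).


disc = 16^2 - 4*4*41 = 256 - 656 = -400
sqrt(|disc|) = sqrt(400) = 20.0000
Real part = -16/(2*4) = -2.0000
Imag part = 20.0000/(2*4) = 2.5000

-2.0000 ± 2.5000i


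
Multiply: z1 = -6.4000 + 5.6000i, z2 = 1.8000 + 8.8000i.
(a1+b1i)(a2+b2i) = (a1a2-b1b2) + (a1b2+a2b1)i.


Real = -6.4*1.8 - 5.6*8.8 = -11.52 - 49.28 = -60.8
Imag = -6.4*8.8 + 1.8*5.6 = -56.32 + 10.08 = -46.24

-60.8000 - 46.2400i


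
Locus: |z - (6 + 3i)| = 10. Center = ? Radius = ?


|z - z0| = r is a circle with center z0 and radius r.
Center = (6, 3), radius = 10

Circle with center (6, 3) and radius 10


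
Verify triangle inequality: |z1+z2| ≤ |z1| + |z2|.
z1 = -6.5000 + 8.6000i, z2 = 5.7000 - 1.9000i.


|z1| = sqrt((-6.5)^2 + 8.6^2) = sqrt(116.21) = 10.7801
|z2| = sqrt(5.7^2 + (-1.9)^2) = sqrt(36.1) = 6.0083
z1+z2 = -0.8000 + 6.7000i
|z1+z2| = sqrt(45.53) = 6.7476
|z1|+|z2| = 10.7801 + 6.0083 = 16.7884

|z1+z2| = 6.7476 ≤ |z1|+|z2| = 16.7884 (verified)


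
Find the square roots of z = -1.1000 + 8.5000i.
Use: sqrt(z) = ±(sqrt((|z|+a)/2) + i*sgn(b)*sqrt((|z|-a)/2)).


|z| = sqrt(1.21+72.25) = 8.5709
sqrt((|z|+a)/2) = sqrt((8.5709+(-1.1))/2) = sqrt(3.7354) = 1.9327
sqrt((|z|-a)/2) = sqrt((8.5709-(-1.1))/2) = sqrt(4.8354) = 2.1990

±(1.9327 + 2.1990i) i.e. 1.9327 + 2.1990i and -1.9327 - 2.1990i


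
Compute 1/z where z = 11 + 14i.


|z|^2 = 121+196 = 317
1/z = (11 - 14i)/317

1/z = 0.0347 - 0.0442i


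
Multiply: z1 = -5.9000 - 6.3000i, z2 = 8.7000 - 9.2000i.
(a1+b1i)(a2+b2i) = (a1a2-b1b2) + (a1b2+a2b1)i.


Real = -5.9*8.7 - (-6.3)*(-9.2) = -51.33 - 57.96 = -109.29
Imag = -5.9*(-9.2) + 8.7*(-6.3) = 54.28 - (54.81) = -0.53

-109.2900 - 0.5300i


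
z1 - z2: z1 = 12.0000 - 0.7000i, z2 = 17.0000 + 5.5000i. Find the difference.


Real: 12 - 17 = -5
Imag: -0.7 - 5.5 = -6.2

-5.0000 - 6.2000i


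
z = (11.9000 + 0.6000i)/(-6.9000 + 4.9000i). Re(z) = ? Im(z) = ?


Multiply by conjugate: (11.9000 + 0.6000i)(-6.9000 - 4.9000i) / ((-6.9)^2 + 4.9^2)
Numerator real = 11.9*(-6.9) + 0.6*4.9 = -79.17
Numerator imag = 0.6*(-6.9) - 11.9*4.9 = -62.45
Denominator = 71.62
Re(z) = -79.17/71.62 = -1.1054
Im(z) = -62.45/71.62 = -0.8720

Re(z) = -1.1054, Im(z) = -0.8720


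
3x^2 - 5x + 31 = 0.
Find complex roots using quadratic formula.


disc = (-5)^2 - 4*3*31 = 25 - 372 = -347
sqrt(|disc|) = sqrt(347) = 18.6279
Real part = 5/(2*3) = 0.8333
Imag part = 18.6279/(2*3) = 3.1047

0.8333 ± 3.1047i


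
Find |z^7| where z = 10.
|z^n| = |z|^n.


|z| = sqrt(100+0) = sqrt(100) = 10
|z^7| = |z|^7 = 10^7 = 10000000

|z^7| = 10000000


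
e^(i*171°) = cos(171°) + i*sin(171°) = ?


cos(171°) = -0.9877
sin(171°) = 0.1564

e^(i*171°) = -0.9877 + 0.1564i


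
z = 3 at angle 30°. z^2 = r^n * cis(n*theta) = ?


r^2 = 3^2 = 9
n*theta = 2*30° = 60° = 60° (mod 360)
a = 9*cos(60°) = 4.5000
b = 9*sin(60°) = 7.7942

9 cis(60°) = 4.5000 + 7.7942i


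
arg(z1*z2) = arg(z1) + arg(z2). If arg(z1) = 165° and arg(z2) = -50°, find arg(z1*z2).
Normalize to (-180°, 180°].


arg(z1*z2) = 165° - 50° = 115°
Normalized to (-180°, 180°]: 115°

115°


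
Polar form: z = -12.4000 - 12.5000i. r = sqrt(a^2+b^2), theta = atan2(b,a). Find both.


r = sqrt(153.76+156.25) = sqrt(310.01) = 17.6071
theta = atan2(-12.5, -12.4) = -134.7699 degrees

r = 17.6071, theta = -134.7699 degrees


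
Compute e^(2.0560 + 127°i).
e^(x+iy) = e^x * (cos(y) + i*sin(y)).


e^2.0560 = 7.8146
cos(127°) = -0.60182
sin(127°) = 0.79864
Real = 7.8146*(-0.60182) = -4.7030
Imag = 7.8146*0.79864 = 6.2411

-4.7030 + 6.2411i


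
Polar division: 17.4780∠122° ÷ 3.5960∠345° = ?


r = 17.4780 / 3.5960 = 4.8604
theta = 122° - 345° = -223° = 137° (mod 360)

4.8604 cis(137°)


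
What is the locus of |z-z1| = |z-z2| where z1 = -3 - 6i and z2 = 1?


Equal distances means the locus is the perpendicular bisector of z1 and z2.
Midpoint = ((-3+1)/2, (-6+0)/2) = (-1.0000, -3.0000)

Perpendicular bisector through (-1.0000, -3.0000)


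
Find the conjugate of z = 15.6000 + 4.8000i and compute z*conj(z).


z_bar = 15.6000 - 4.8000i
z*z_bar = 15.6^2 + 4.8^2 = 243.36 + 23.04 = 266.4

z_bar = 15.6000 - 4.8000i, z*z_bar = 266.4


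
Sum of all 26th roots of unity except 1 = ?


With w = e^(2*pi*i/26), all 26 of the 26th roots of unity w^0 = 1, w, ..., w^(25) sum to 0: 1 + w + ... + w^(25) = (1 - w^26)/(1 - w) = 0 since w^26 = 1, w ≠ 1.
Removing the root 1: w + w^2 + ... + w^(25) = 0 - 1 = -1

Sum = -1


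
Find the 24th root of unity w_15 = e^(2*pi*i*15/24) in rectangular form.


Angle = 360*15/24 = 225°
a = cos(225°) = -0.7071
b = sin(225°) = -0.7071

-0.7071 - 0.7071i


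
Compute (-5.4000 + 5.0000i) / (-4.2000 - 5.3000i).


Conjugate of z2 = -4.2000 + 5.3000i
Numerator: (-5.4000 + 5.0000i)(-4.2000 + 5.3000i) = -3.8200 - 49.6200i
Denominator: (-4.2)^2 + (-5.3)^2 = 45.73
Result = (-3.8200 - 49.6200i)/45.73

-0.0835 - 1.0851i


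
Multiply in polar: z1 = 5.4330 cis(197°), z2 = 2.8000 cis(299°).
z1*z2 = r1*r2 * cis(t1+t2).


r = 5.4330 * 2.8000 = 15.2124
theta = 197° + 299° = 496° = 136° (mod 360)

15.2124 cis(136°)


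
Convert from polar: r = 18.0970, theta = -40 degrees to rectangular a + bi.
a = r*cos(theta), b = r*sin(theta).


a = 18.0970*cos(-40°) = 18.0970*0.766044 = 13.8631
b = 18.0970*sin(-40°) = 18.0970*(-0.642788) = -11.6325

13.8631 - 11.6325i


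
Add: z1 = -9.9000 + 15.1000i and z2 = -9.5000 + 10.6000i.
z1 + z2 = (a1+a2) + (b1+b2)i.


Real: -9.9 - 9.5 = -19.4
Imag: 15.1 + 10.6 = 25.7

-19.4000 + 25.7000i


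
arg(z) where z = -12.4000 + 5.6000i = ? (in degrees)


Re = -12.4, Im = 5.6
arg = atan2(5.6, -12.4) = 155.6955 degrees

arg(z) = 155.6955 degrees


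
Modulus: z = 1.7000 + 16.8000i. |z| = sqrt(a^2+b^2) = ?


|z| = sqrt(1.7^2 + 16.8^2) = sqrt(2.89 + 282.24) = sqrt(285.13) = 16.8858

|z| = 16.8858


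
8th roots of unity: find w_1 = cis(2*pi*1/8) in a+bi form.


Angle = 360*1/8 = 45°
a = cos(45°) = 0.7071
b = sin(45°) = 0.7071

0.7071 + 0.7071i


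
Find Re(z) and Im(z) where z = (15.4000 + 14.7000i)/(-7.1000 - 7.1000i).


Multiply by conjugate: (15.4000 + 14.7000i)(-7.1000 + 7.1000i) / ((-7.1)^2 + (-7.1)^2)
Numerator real = 15.4*(-7.1) + 14.7*(-7.1) = -213.71
Numerator imag = 14.7*(-7.1) - 15.4*(-7.1) = 4.97
Denominator = 100.82
Re(z) = -213.71/100.82 = -2.1197
Im(z) = 4.97/100.82 = 0.0493

Re(z) = -2.1197, Im(z) = 0.0493


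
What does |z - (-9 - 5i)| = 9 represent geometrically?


|z - z0| = r is a circle with center z0 and radius r.
Center = (-9, -5), radius = 9

Circle with center (-9, -5) and radius 9


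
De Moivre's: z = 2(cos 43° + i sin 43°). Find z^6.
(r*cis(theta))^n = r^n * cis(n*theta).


r^6 = 2^6 = 64
n*theta = 6*43° = 258° = 258° (mod 360)
a = 64*cos(258°) = -13.3063
b = 64*sin(258°) = -62.6014

64 cis(258°) = -13.3063 - 62.6014i


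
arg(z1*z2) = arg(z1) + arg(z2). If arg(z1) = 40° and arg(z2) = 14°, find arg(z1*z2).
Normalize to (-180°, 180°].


arg(z1*z2) = 40° + 14° = 54°
Normalized to (-180°, 180°]: 54°

54°


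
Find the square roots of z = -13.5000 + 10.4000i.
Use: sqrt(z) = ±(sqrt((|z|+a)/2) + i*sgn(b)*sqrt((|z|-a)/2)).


|z| = sqrt(182.25+108.16) = 17.0414
sqrt((|z|+a)/2) = sqrt((17.0414+(-13.5))/2) = sqrt(1.7707) = 1.3307
sqrt((|z|-a)/2) = sqrt((17.0414-(-13.5))/2) = sqrt(15.2707) = 3.9078

±(1.3307 + 3.9078i) i.e. 1.3307 + 3.9078i and -1.3307 - 3.9078i


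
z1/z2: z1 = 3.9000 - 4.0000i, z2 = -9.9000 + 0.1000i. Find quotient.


Conjugate of z2 = -9.9000 - 0.1000i
Numerator: (3.9000 - 4.0000i)(-9.9000 - 0.1000i) = -39.0100 + 39.2100i
Denominator: (-9.9)^2 + 0.1^2 = 98.02
Result = (-39.0100 + 39.2100i)/98.02

-0.3980 + 0.4000i


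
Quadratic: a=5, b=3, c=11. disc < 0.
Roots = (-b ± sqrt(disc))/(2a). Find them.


disc = 3^2 - 4*5*11 = 9 - 220 = -211
sqrt(|disc|) = sqrt(211) = 14.5258
Real part = -3/(2*5) = -0.3000
Imag part = 14.5258/(2*5) = 1.4526

-0.3000 ± 1.4526i


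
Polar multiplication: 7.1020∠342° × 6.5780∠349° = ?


r = 7.1020 * 6.5780 = 46.7170
theta = 342° + 349° = 691° = 331° (mod 360)

46.7170 cis(331°)


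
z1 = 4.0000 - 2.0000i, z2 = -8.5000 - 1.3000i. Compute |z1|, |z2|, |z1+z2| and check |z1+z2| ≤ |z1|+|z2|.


|z1| = sqrt(4^2 + (-2)^2) = sqrt(20) = 4.4721
|z2| = sqrt((-8.5)^2 + (-1.3)^2) = sqrt(73.94) = 8.5988
z1+z2 = -4.5000 - 3.3000i
|z1+z2| = sqrt(31.14) = 5.5803
|z1|+|z2| = 4.4721 + 8.5988 = 13.0709

|z1+z2| = 5.5803 ≤ |z1|+|z2| = 13.0709 (verified)


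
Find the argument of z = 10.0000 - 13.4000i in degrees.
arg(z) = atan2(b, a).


Re = 10, Im = -13.4
arg = atan2(-13.4, 10) = -53.2672 degrees

arg(z) = -53.2672 degrees


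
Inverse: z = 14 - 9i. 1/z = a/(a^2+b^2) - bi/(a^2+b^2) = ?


|z|^2 = 196+81 = 277
1/z = (14 + 9i)/277

1/z = 0.0505 + 0.0325i


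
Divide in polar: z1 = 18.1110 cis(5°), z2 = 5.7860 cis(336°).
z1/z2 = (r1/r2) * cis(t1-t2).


r = 18.1110 / 5.7860 = 3.1301
theta = 5° - 336° = -331° = 29° (mod 360)

3.1301 cis(29°)


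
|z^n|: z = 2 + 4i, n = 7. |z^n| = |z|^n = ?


|z| = sqrt(4+16) = sqrt(20) = 4.4721
|z^7| = |z|^7 = (sqrt(20))^7 = 20^3 * sqrt(20) = 8000*sqrt(20)

|z^7| = 8000*sqrt(20) ≈ 35777.0876


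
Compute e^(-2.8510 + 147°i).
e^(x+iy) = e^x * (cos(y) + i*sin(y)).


e^-2.8510 = 0.0578
cos(147°) = -0.8387
sin(147°) = 0.5446
Real = 0.0578*(-0.8387) = -0.0485
Imag = 0.0578*0.5446 = 0.0315

-0.0485 + 0.0315i


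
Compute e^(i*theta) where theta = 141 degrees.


cos(141°) = -0.7771
sin(141°) = 0.6293

e^(i*141°) = -0.7771 + 0.6293i


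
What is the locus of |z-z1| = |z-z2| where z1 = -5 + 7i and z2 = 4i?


Equal distances means the locus is the perpendicular bisector of z1 and z2.
Midpoint = ((-5+0)/2, (7+4)/2) = (-2.5000, 5.5000)

Perpendicular bisector through (-2.5000, 5.5000)


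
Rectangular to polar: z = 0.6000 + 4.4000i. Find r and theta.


r = sqrt(0.36+19.36) = sqrt(19.72) = 4.4407
theta = atan2(4.4, 0.6) = 82.2348 degrees

r = 4.4407, theta = 82.2348 degrees


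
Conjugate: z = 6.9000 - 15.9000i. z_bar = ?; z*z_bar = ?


z_bar = 6.9000 + 15.9000i
z*z_bar = 6.9^2 + (-15.9)^2 = 47.61 + 252.81 = 300.42

z_bar = 6.9000 + 15.9000i, z*z_bar = 300.42


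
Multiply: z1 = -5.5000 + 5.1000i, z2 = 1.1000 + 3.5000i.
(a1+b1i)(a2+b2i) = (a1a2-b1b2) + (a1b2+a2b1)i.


Real = -5.5*1.1 - 5.1*3.5 = -6.05 - 17.85 = -23.9
Imag = -5.5*3.5 + 1.1*5.1 = -19.25 + 5.61 = -13.64

-23.9000 - 13.6400i


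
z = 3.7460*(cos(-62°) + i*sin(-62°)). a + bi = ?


a = 3.7460*cos(-62°) = 3.7460*0.46947 = 1.7586
b = 3.7460*sin(-62°) = 3.7460*(-0.88295) = -3.3075

1.7586 - 3.3075i


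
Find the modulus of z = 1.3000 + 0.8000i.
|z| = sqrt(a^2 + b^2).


|z| = sqrt(1.3^2 + 0.8^2) = sqrt(1.69 + 0.64) = sqrt(2.33) = 1.5264

|z| = 1.5264


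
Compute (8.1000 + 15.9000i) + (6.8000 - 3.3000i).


Real: 8.1 + 6.8 = 14.9
Imag: 15.9 - 3.3 = 12.6

14.9000 + 12.6000i


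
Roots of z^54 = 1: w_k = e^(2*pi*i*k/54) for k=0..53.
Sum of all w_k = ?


The sum of all 54th roots of unity is 0.
Geometric series: (1 - w^54)/(1 - w) = (1-1)/(1-w) = 0 since w^54 = 1, w ≠ 1.
Alternatively: coefficient of z^53 in z^54 - 1 is 0.

0


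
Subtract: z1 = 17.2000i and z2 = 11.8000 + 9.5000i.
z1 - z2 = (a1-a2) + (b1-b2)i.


Real: 0 - 11.8 = -11.8
Imag: 17.2 - 9.5 = 7.7

-11.8000 + 7.7000i


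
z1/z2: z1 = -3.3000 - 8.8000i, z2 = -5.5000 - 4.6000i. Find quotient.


Conjugate of z2 = -5.5000 + 4.6000i
Numerator: (-3.3000 - 8.8000i)(-5.5000 + 4.6000i) = 58.6300 + 33.2200i
Denominator: (-5.5)^2 + (-4.6)^2 = 51.41
Result = (58.6300 + 33.2200i)/51.41

1.1404 + 0.6462i


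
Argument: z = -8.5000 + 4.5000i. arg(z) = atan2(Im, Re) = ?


Re = -8.5, Im = 4.5
arg = atan2(4.5, -8.5) = 152.1027 degrees

arg(z) = 152.1027 degrees


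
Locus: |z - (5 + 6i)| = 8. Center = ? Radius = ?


|z - z0| = r is a circle with center z0 and radius r.
Center = (5, 6), radius = 8

Circle with center (5, 6) and radius 8


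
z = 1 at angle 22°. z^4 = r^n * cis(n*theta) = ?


r^4 = 1^4 = 1
n*theta = 4*22° = 88° = 88° (mod 360)
a = 1*cos(88°) = 0.0349
b = 1*sin(88°) = 0.9994

1 cis(88°) = 0.0349 + 0.9994i


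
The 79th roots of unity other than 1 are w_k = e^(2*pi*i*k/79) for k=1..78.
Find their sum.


With w = e^(2*pi*i/79), all 79 of the 79th roots of unity w^0 = 1, w, ..., w^(78) sum to 0: 1 + w + ... + w^(78) = (1 - w^79)/(1 - w) = 0 since w^79 = 1, w ≠ 1.
Removing the root 1: w + w^2 + ... + w^(78) = 0 - 1 = -1

Sum = -1


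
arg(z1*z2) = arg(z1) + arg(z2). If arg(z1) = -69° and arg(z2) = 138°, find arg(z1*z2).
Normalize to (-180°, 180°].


arg(z1*z2) = -69° + 138° = 69°
Normalized to (-180°, 180°]: 69°

69°


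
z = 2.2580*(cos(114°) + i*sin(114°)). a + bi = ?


a = 2.2580*cos(114°) = 2.2580*(-0.40674) = -0.9184
b = 2.2580*sin(114°) = 2.2580*0.91355 = 2.0628

-0.9184 + 2.0628i


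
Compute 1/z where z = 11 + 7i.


|z|^2 = 121+49 = 170
1/z = (11 - 7i)/170

1/z = 0.0647 - 0.0412i


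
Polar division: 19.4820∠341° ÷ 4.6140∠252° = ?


r = 19.4820 / 4.6140 = 4.2224
theta = 341° - 252° = 89° = 89° (mod 360)

4.2224 cis(89°)


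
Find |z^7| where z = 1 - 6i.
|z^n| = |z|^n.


|z| = sqrt(1+36) = sqrt(37) = 6.0828
|z^7| = |z|^7 = (sqrt(37))^7 = 37^3 * sqrt(37) = 50653*sqrt(37)

|z^7| = 50653*sqrt(37) ≈ 308110.1704


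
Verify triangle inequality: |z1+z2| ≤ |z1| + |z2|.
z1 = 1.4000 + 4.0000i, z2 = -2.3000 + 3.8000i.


|z1| = sqrt(1.4^2 + 4^2) = sqrt(17.96) = 4.2379
|z2| = sqrt((-2.3)^2 + 3.8^2) = sqrt(19.73) = 4.4418
z1+z2 = -0.9000 + 7.8000i
|z1+z2| = sqrt(61.65) = 7.8518
|z1|+|z2| = 4.2379 + 4.4418 = 8.6797

|z1+z2| = 7.8518 ≤ |z1|+|z2| = 8.6797 (verified)


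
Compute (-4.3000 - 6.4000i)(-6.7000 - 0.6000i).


Real = -4.3*(-6.7) - (-6.4)*(-0.6) = 28.81 - 3.84 = 24.97
Imag = -4.3*(-0.6) - (6.7)*(-6.4) = 2.58 + 42.88 = 45.46

24.9700 + 45.4600i


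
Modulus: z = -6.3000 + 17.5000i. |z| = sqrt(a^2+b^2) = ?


|z| = sqrt((-6.3)^2 + 17.5^2) = sqrt(39.69 + 306.25) = sqrt(345.94) = 18.5995

|z| = 18.5995


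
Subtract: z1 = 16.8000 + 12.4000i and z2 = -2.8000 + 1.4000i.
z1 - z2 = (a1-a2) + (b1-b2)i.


Real: 16.8 + 2.8 = 19.6
Imag: 12.4 - 1.4 = 11

19.6000 + 11.0000i


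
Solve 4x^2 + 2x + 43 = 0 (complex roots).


disc = 2^2 - 4*4*43 = 4 - 688 = -684
sqrt(|disc|) = sqrt(684) = 26.1534
Real part = -2/(2*4) = -0.2500
Imag part = 26.1534/(2*4) = 3.2692

-0.2500 ± 3.2692i


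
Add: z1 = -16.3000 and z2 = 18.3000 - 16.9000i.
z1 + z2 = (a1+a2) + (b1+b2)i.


Real: -16.3 + 18.3 = 2
Imag: 0 - 16.9 = -16.9

2.0000 - 16.9000i
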